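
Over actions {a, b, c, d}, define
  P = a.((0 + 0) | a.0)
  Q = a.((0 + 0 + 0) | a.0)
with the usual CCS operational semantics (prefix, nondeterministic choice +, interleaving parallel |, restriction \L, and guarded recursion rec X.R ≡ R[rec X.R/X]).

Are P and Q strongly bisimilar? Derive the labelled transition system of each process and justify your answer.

P's transition system — 3 states:
  m0 = a.((0 + 0) | a.0) :: --a--▸ m1
  m1 = (0 + 0) | a.0 :: --a--▸ m2
  m2 = (0 + 0) | 0 :: deadlocked
Q's transition system — 3 states:
  n0 = a.((0 + 0 + 0) | a.0) :: --a--▸ n1
  n1 = (0 + 0 + 0) | a.0 :: --a--▸ n2
  n2 = (0 + 0 + 0) | 0 :: deadlocked
Coarsest stable partition (strong bisimilarity classes):
  B0 = {m0, n0}
  B1 = {m1, n1}
  B2 = {m2, n2}
m0 ∈ B0, n0 ∈ B0 → same block

P ~ Q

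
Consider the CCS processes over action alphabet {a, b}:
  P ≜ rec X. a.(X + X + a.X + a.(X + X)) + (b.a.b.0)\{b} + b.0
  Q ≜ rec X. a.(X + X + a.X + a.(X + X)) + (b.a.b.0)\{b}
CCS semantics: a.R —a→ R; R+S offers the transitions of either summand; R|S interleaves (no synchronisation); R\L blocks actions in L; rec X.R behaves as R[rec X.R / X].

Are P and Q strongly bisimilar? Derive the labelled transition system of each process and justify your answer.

not bisimilar

P's transition system — 4 states:
  m0 = rec X. a.(X + X + a.X + a.(X + X)) + (b.a.b.0)\{b} + b.0 → ··a··> m1, ··b··> m2
  m1 = (rec X. a.(X + X + a.X + a.(X + X)) + (b.a.b.0)\{b} + b.0) + (rec X. a.(X + X + a.X + a.(X + X)) + (b.a.b.0)\{b} + b.0) + a.(rec X. a.(X + X + a.X + a.(X + X)) + (b.a.b.0)\{b} + b.0) + a.((rec X. a.(X + X + a.X + a.(X + X)) + (b.a.b.0)\{b} + b.0) + (rec X. a.(X + X + a.X + a.(X + X)) + (b.a.b.0)\{b} + b.0)) → ··a··> m0, ··a··> m1, ··a··> m3, ··b··> m2
  m2 = 0 → (no moves)
  m3 = (rec X. a.(X + X + a.X + a.(X + X)) + (b.a.b.0)\{b} + b.0) + (rec X. a.(X + X + a.X + a.(X + X)) + (b.a.b.0)\{b} + b.0) → ··a··> m1, ··b··> m2
Q's transition system — 3 states:
  n0 = rec X. a.(X + X + a.X + a.(X + X)) + (b.a.b.0)\{b} → ··a··> n1
  n1 = (rec X. a.(X + X + a.X + a.(X + X)) + (b.a.b.0)\{b}) + (rec X. a.(X + X + a.X + a.(X + X)) + (b.a.b.0)\{b}) + a.(rec X. a.(X + X + a.X + a.(X + X)) + (b.a.b.0)\{b}) + a.((rec X. a.(X + X + a.X + a.(X + X)) + (b.a.b.0)\{b}) + (rec X. a.(X + X + a.X + a.(X + X)) + (b.a.b.0)\{b})) → ··a··> n0, ··a··> n1, ··a··> n2
  n2 = (rec X. a.(X + X + a.X + a.(X + X)) + (b.a.b.0)\{b}) + (rec X. a.(X + X + a.X + a.(X + X)) + (b.a.b.0)\{b}) → ··a··> n1
Bisimilarity quotient blocks:
  B0 = {m0, m1, m3}
  B1 = {m2}
  B2 = {n0, n1, n2}
m0 ∈ B0, n0 ∈ B2 → different blocks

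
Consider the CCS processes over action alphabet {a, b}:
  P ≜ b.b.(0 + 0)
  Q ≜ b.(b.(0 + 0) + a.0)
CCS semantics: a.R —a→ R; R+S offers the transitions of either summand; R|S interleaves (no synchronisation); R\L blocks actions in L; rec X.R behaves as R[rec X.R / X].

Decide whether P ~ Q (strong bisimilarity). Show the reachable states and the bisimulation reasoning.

P's transition system — 3 states:
  s0 = b.b.(0 + 0) | =b=> s1
  s1 = b.(0 + 0) | =b=> s2
  s2 = 0 + 0 | ·
Q's transition system — 4 states:
  t0 = b.(b.(0 + 0) + a.0) | =b=> t1
  t1 = b.(0 + 0) + a.0 | =a=> t2, =b=> t3
  t2 = 0 | ·
  t3 = 0 + 0 | ·
Coarsest stable partition (strong bisimilarity classes):
  B0 = {s0}
  B1 = {s1}
  B2 = {s2, t2, t3}
  B3 = {t0}
  B4 = {t1}
s0 ∈ B0, t0 ∈ B3 → different blocks

not bisimilar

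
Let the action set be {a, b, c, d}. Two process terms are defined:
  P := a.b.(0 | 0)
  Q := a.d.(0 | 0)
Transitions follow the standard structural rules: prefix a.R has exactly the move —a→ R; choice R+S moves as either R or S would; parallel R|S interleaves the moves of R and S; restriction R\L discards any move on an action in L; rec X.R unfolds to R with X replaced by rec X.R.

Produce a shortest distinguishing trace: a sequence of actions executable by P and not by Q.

Reachable graph of P (3 states):
  p0 = a.b.(0 | 0) → —a→ p1
  p1 = b.(0 | 0) → —b→ p2
  p2 = 0 | 0 → stopped
Reachable graph of Q (3 states):
  q0 = a.d.(0 | 0) → —a→ q1
  q1 = d.(0 | 0) → —d→ q2
  q2 = 0 | 0 → stopped
Run σ = ⟨ab⟩ on P: start {p0}
  [1] a ⇒ {p1}
  [2] b ⇒ {p2}
  ✓ P
Run σ = ⟨ab⟩ on Q: start {q0}
  [1] a ⇒ {q1}
  [2] b ⇒ no successor for Q

ab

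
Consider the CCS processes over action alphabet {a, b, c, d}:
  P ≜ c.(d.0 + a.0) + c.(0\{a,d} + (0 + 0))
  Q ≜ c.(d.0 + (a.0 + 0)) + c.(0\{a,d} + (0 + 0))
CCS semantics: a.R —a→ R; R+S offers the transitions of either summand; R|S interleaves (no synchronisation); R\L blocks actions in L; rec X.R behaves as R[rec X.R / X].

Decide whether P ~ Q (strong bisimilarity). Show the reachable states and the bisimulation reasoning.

LTS(P): 4 reachable states
  s0 = c.(d.0 + a.0) + c.(0\{a,d} + (0 + 0)) :: --c--▸ s1, --c--▸ s2
  s1 = 0\{a,d} + (0 + 0) :: ∅
  s2 = d.0 + a.0 :: --a--▸ s3, --d--▸ s3
  s3 = 0 :: ∅
LTS(Q): 4 reachable states
  t0 = c.(d.0 + (a.0 + 0)) + c.(0\{a,d} + (0 + 0)) :: --c--▸ t1, --c--▸ t2
  t1 = 0\{a,d} + (0 + 0) :: ∅
  t2 = d.0 + (a.0 + 0) :: --a--▸ t3, --d--▸ t3
  t3 = 0 :: ∅
Bisimilarity quotient blocks:
  B0 = {s0, t0}
  B1 = {s1, s3, t1, t3}
  B2 = {s2, t2}
s0 ∈ B0, t0 ∈ B0 → same block

bisimilar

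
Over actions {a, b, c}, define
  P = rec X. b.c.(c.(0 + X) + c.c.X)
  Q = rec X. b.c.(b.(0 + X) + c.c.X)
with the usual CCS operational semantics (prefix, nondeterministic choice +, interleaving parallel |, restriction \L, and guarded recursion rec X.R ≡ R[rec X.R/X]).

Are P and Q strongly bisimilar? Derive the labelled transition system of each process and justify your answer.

P ≁ Q

LTS(P): 5 reachable states
  m0 = rec X. b.c.(c.(0 + X) + c.c.X) ⊢ —b→ m1
  m1 = c.(c.(0 + (rec X. b.c.(c.(0 + X) + c.c.X))) + c.c.(rec X. b.c.(c.(0 + X) + c.c.X))) ⊢ —c→ m2
  m2 = c.(0 + (rec X. b.c.(c.(0 + X) + c.c.X))) + c.c.(rec X. b.c.(c.(0 + X) + c.c.X)) ⊢ —c→ m3, —c→ m4
  m3 = 0 + (rec X. b.c.(c.(0 + X) + c.c.X)) ⊢ —b→ m1
  m4 = c.(rec X. b.c.(c.(0 + X) + c.c.X)) ⊢ —c→ m0
LTS(Q): 5 reachable states
  n0 = rec X. b.c.(b.(0 + X) + c.c.X) ⊢ —b→ n1
  n1 = c.(b.(0 + (rec X. b.c.(b.(0 + X) + c.c.X))) + c.c.(rec X. b.c.(b.(0 + X) + c.c.X))) ⊢ —c→ n2
  n2 = b.(0 + (rec X. b.c.(b.(0 + X) + c.c.X))) + c.c.(rec X. b.c.(b.(0 + X) + c.c.X)) ⊢ —b→ n3, —c→ n4
  n3 = 0 + (rec X. b.c.(b.(0 + X) + c.c.X)) ⊢ —b→ n1
  n4 = c.(rec X. b.c.(b.(0 + X) + c.c.X)) ⊢ —c→ n0
Coarsest stable partition (strong bisimilarity classes):
  B0 = {m0, m3}
  B1 = {m1}
  B2 = {m2}
  B3 = {m4}
  B4 = {n0, n3}
  B5 = {n1}
  B6 = {n2}
  B7 = {n4}
m0 ∈ B0, n0 ∈ B4 → different blocks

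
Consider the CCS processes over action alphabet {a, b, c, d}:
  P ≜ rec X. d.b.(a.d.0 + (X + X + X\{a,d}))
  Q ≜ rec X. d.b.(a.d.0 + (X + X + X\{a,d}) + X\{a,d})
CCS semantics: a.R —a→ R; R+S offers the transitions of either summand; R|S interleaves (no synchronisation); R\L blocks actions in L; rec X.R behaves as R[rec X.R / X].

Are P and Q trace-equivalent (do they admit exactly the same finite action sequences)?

YES

P's transition system — 5 states:
  u0 = rec X. d.b.(a.d.0 + (X + X + X\{a,d})) :: =d=> u1
  u1 = b.(a.d.0 + ((rec X. d.b.(a.d.0 + (X + X + X\{a,d}))) + (rec X. d.b.(a.d.0 + (X + X + X\{a,d}))) + (rec X. d.b.(a.d.0 + (X + X + X\{a,d})))\{a,d})) :: =b=> u2
  u2 = a.d.0 + ((rec X. d.b.(a.d.0 + (X + X + X\{a,d}))) + (rec X. d.b.(a.d.0 + (X + X + X\{a,d}))) + (rec X. d.b.(a.d.0 + (X + X + X\{a,d})))\{a,d}) :: =a=> u3, =d=> u1
  u3 = d.0 :: =d=> u4
  u4 = 0 :: ·
Q's transition system — 5 states:
  v0 = rec X. d.b.(a.d.0 + (X + X + X\{a,d}) + X\{a,d}) :: =d=> v1
  v1 = b.(a.d.0 + ((rec X. d.b.(a.d.0 + (X + X + X\{a,d}) + X\{a,d})) + (rec X. d.b.(a.d.0 + (X + X + X\{a,d}) + X\{a,d})) + (rec X. d.b.(a.d.0 + (X + X + X\{a,d}) + X\{a,d}))\{a,d}) + (rec X. d.b.(a.d.0 + (X + X + X\{a,d}) + X\{a,d}))\{a,d}) :: =b=> v2
  v2 = a.d.0 + ((rec X. d.b.(a.d.0 + (X + X + X\{a,d}) + X\{a,d})) + (rec X. d.b.(a.d.0 + (X + X + X\{a,d}) + X\{a,d})) + (rec X. d.b.(a.d.0 + (X + X + X\{a,d}) + X\{a,d}))\{a,d}) + (rec X. d.b.(a.d.0 + (X + X + X\{a,d}) + X\{a,d}))\{a,d} :: =a=> v3, =d=> v1
  v3 = d.0 :: =d=> v4
  v4 = 0 :: ·
Coarsest stable partition (strong bisimilarity classes):
  B0 = {u0, v0}
  B1 = {u1, v1}
  B2 = {u2, v2}
  B3 = {u3, v3}
  B4 = {u4, v4}
u0 ∈ B0, v0 ∈ B0 → same block
Bisimilar ⇒ trace-equivalent.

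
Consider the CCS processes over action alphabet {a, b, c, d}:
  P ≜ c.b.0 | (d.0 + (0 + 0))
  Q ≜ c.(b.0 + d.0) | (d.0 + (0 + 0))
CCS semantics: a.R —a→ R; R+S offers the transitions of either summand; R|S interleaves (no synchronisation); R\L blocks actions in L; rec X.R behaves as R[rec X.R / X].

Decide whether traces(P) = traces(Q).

LTS(P): 6 reachable states
  s0 = c.b.0 | (d.0 + (0 + 0)) | -c-> s1, -d-> s2
  s1 = b.0 | (d.0 + (0 + 0)) | -b-> s3, -d-> s4
  s2 = c.b.0 | 0 | -c-> s4
  s3 = 0 | (d.0 + (0 + 0)) | -d-> s5
  s4 = b.0 | 0 | -b-> s5
  s5 = 0 | 0 | ∅
LTS(Q): 6 reachable states
  t0 = c.(b.0 + d.0) | (d.0 + (0 + 0)) | -c-> t1, -d-> t2
  t1 = (b.0 + d.0) | (d.0 + (0 + 0)) | -b-> t3, -d-> t3, -d-> t4
  t2 = c.(b.0 + d.0) | 0 | -c-> t4
  t3 = 0 | (d.0 + (0 + 0)) | -d-> t5
  t4 = (b.0 + d.0) | 0 | -b-> t5, -d-> t5
  t5 = 0 | 0 | ∅
Trace ⟨cdd⟩ through Q, begin at {t0}:
  after c @ step 1: {t1}
  after d @ step 2: {t3, t4}
  after d @ step 3: {t5}
  ✓ Q
Trace ⟨cdd⟩ through P, begin at {s0}:
  after c @ step 1: {s1}
  after d @ step 2: {s4}
  after d @ step 3: no successor for P

NO — witness ⟨cdd⟩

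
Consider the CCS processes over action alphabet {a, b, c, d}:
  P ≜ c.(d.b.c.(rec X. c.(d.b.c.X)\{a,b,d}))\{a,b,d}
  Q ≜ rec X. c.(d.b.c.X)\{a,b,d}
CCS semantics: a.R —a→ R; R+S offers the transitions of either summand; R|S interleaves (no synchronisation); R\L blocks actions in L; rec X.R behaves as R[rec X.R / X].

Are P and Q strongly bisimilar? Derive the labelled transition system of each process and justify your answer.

Reachable graph of P (2 states):
  s0 = c.(d.b.c.(rec X. c.(d.b.c.X)\{a,b,d}))\{a,b,d} → -c-> s1
  s1 = (d.b.c.(rec X. c.(d.b.c.X)\{a,b,d}))\{a,b,d} → ·
Reachable graph of Q (2 states):
  t0 = rec X. c.(d.b.c.X)\{a,b,d} → -c-> t1
  t1 = (d.b.c.(rec X. c.(d.b.c.X)\{a,b,d}))\{a,b,d} → ·
Bisimilarity quotient blocks:
  B0 = {s0, t0}
  B1 = {s1, t1}
s0 ∈ B0, t0 ∈ B0 → same block

bisimilar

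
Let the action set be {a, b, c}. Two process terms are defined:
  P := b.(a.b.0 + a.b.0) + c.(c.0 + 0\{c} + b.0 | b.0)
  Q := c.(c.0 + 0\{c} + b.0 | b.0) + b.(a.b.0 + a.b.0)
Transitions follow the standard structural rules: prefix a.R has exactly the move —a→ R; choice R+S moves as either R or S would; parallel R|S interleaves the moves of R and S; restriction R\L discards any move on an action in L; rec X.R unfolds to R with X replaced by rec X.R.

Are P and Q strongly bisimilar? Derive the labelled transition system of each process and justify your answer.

LTS(P): 8 reachable states
  m0 = b.(a.b.0 + a.b.0) + c.(c.0 + 0\{c} + b.0 | b.0) ⊢ —b→ m1, —c→ m2
  m1 = a.b.0 + a.b.0 ⊢ —a→ m3
  m2 = c.0 + 0\{c} + b.0 | b.0 ⊢ —b→ m4, —b→ m5, —c→ m6
  m3 = b.0 ⊢ —b→ m6
  m4 = 0 | b.0 ⊢ —b→ m7
  m5 = b.0 | 0 ⊢ —b→ m7
  m6 = 0 ⊢ ∅
  m7 = 0 | 0 ⊢ ∅
LTS(Q): 8 reachable states
  n0 = c.(c.0 + 0\{c} + b.0 | b.0) + b.(a.b.0 + a.b.0) ⊢ —b→ n1, —c→ n2
  n1 = a.b.0 + a.b.0 ⊢ —a→ n3
  n2 = c.0 + 0\{c} + b.0 | b.0 ⊢ —b→ n4, —b→ n5, —c→ n6
  n3 = b.0 ⊢ —b→ n6
  n4 = 0 | b.0 ⊢ —b→ n7
  n5 = b.0 | 0 ⊢ —b→ n7
  n6 = 0 ⊢ ∅
  n7 = 0 | 0 ⊢ ∅
Partition-refinement fixed point:
  B0 = {m0, n0}
  B1 = {m2, n2}
  B2 = {m3, m4, m5, n3, n4, n5}
  B3 = {m6, m7, n6, n7}
  B4 = {m1, n1}
m0 ∈ B0, n0 ∈ B0 → same block

P ~ Q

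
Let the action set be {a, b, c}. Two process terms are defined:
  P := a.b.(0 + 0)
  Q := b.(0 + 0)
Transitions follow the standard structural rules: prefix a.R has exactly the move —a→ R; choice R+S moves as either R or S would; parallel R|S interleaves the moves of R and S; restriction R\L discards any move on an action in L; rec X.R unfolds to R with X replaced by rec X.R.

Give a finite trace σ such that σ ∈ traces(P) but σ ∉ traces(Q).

a

Reachable graph of P (3 states):
  p0 = a.b.(0 + 0) → —a→ p1
  p1 = b.(0 + 0) → —b→ p2
  p2 = 0 + 0 → stopped
Reachable graph of Q (2 states):
  q0 = b.(0 + 0) → —b→ q1
  q1 = 0 + 0 → stopped
Trace ⟨a⟩ through P, begin at {p0}:
  step 1 (a): {p1}
  — P admits the full trace.
Trace ⟨a⟩ through Q, begin at {q0}:
  step 1 (a): ∅  — Q cannot continue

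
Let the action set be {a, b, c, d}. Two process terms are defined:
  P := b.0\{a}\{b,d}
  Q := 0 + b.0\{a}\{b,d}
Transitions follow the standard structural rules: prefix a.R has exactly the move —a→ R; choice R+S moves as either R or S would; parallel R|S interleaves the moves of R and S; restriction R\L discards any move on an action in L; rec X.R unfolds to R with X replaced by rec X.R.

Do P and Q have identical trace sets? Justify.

YES

LTS(P): 2 reachable states
  p0 = b.0\{a}\{b,d} → --b--▸ p1
  p1 = 0\{a}\{b,d} → ∅
LTS(Q): 2 reachable states
  q0 = 0 + b.0\{a}\{b,d} → --b--▸ q1
  q1 = 0\{a}\{b,d} → ∅
Bisimilarity quotient blocks:
  B0 = {p0, q0}
  B1 = {p1, q1}
p0 ∈ B0, q0 ∈ B0 → same block
Bisimilar ⇒ trace-equivalent.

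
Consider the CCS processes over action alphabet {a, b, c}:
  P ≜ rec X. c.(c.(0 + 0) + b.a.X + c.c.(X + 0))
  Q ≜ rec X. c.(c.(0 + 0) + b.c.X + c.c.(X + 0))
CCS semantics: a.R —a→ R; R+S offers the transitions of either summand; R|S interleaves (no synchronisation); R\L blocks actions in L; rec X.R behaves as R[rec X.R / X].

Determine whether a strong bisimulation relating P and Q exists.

P ≁ Q

P's transition system — 6 states:
  u0 = rec X. c.(c.(0 + 0) + b.a.X + c.c.(X + 0)) ⊢ —c→ u1
  u1 = c.(0 + 0) + b.a.(rec X. c.(c.(0 + 0) + b.a.X + c.c.(X + 0))) + c.c.((rec X. c.(c.(0 + 0) + b.a.X + c.c.(X + 0))) + 0) ⊢ —b→ u2, —c→ u3, —c→ u4
  u2 = a.(rec X. c.(c.(0 + 0) + b.a.X + c.c.(X + 0))) ⊢ —a→ u0
  u3 = 0 + 0 ⊢ ∅
  u4 = c.((rec X. c.(c.(0 + 0) + b.a.X + c.c.(X + 0))) + 0) ⊢ —c→ u5
  u5 = (rec X. c.(c.(0 + 0) + b.a.X + c.c.(X + 0))) + 0 ⊢ —c→ u1
Q's transition system — 6 states:
  v0 = rec X. c.(c.(0 + 0) + b.c.X + c.c.(X + 0)) ⊢ —c→ v1
  v1 = c.(0 + 0) + b.c.(rec X. c.(c.(0 + 0) + b.c.X + c.c.(X + 0))) + c.c.((rec X. c.(c.(0 + 0) + b.c.X + c.c.(X + 0))) + 0) ⊢ —b→ v2, —c→ v3, —c→ v4
  v2 = c.(rec X. c.(c.(0 + 0) + b.c.X + c.c.(X + 0))) ⊢ —c→ v0
  v3 = 0 + 0 ⊢ ∅
  v4 = c.((rec X. c.(c.(0 + 0) + b.c.X + c.c.(X + 0))) + 0) ⊢ —c→ v5
  v5 = (rec X. c.(c.(0 + 0) + b.c.X + c.c.(X + 0))) + 0 ⊢ —c→ v1
Partition-refinement fixed point:
  B0 = {u0, u5}
  B1 = {u1}
  B2 = {u4}
  B3 = {u3, v3}
  B4 = {u2}
  B5 = {v0, v5}
  B6 = {v1}
  B7 = {v2, v4}
u0 ∈ B0, v0 ∈ B5 → different blocks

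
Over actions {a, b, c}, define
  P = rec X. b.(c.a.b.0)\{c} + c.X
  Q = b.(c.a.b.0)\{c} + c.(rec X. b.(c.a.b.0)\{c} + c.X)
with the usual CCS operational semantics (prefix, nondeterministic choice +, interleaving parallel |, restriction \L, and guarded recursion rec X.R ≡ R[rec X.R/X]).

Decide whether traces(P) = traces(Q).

trace-equivalent

LTS(P): 2 reachable states
  p0 = rec X. b.(c.a.b.0)\{c} + c.X | =b=> p1, =c=> p0
  p1 = (c.a.b.0)\{c} | ∅
LTS(Q): 3 reachable states
  q0 = b.(c.a.b.0)\{c} + c.(rec X. b.(c.a.b.0)\{c} + c.X) | =b=> q1, =c=> q2
  q1 = (c.a.b.0)\{c} | ∅
  q2 = rec X. b.(c.a.b.0)\{c} + c.X | =b=> q1, =c=> q2
Bisimilarity quotient blocks:
  B0 = {p0, q0, q2}
  B1 = {p1, q1}
p0 ∈ B0, q0 ∈ B0 → same block
Bisimilar ⇒ trace-equivalent.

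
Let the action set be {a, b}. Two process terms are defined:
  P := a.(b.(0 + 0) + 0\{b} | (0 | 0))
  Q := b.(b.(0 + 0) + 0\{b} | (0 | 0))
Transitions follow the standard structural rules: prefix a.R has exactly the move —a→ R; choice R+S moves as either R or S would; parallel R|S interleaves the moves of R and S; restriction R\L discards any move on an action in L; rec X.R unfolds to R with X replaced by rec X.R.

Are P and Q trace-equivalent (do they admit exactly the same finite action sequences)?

P's transition system — 3 states:
  p0 = a.(b.(0 + 0) + 0\{b} | (0 | 0)) has moves =a=> p1
  p1 = b.(0 + 0) + 0\{b} | (0 | 0) has moves =b=> p2
  p2 = 0 + 0 has moves (no moves)
Q's transition system — 3 states:
  q0 = b.(b.(0 + 0) + 0\{b} | (0 | 0)) has moves =b=> q1
  q1 = b.(0 + 0) + 0\{b} | (0 | 0) has moves =b=> q2
  q2 = 0 + 0 has moves (no moves)
Executing a from P (initial set {p0}):
  after a @ step 1: {p1}
  ✓ P
Executing a from Q (initial set {q0}):
  after a @ step 1: ∅ (Q stuck)

NO — witness ⟨a⟩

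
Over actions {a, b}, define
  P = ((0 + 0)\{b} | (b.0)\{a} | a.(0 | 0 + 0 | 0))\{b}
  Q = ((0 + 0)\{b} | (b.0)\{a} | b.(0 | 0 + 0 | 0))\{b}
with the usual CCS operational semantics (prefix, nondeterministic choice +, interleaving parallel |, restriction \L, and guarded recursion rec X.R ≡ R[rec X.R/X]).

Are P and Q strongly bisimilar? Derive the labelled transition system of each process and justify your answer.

NO

Reachable graph of P (2 states):
  m0 = ((0 + 0)\{b} | (b.0)\{a} | a.(0 | 0 + 0 | 0))\{b} has moves =a=> m1
  m1 = ((0 + 0)\{b} | (b.0)\{a} | (0 | 0 + 0 | 0))\{b} has moves ∅
Reachable graph of Q (1 states):
  n0 = ((0 + 0)\{b} | (b.0)\{a} | b.(0 | 0 + 0 | 0))\{b} has moves ∅
Partition-refinement fixed point:
  B0 = {m0}
  B1 = {m1, n0}
m0 ∈ B0, n0 ∈ B1 → different blocks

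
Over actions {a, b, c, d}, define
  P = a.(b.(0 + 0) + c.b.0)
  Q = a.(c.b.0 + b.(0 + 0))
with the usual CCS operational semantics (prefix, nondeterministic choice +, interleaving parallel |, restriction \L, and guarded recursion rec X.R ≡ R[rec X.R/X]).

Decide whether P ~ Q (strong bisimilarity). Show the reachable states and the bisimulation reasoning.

LTS(P): 5 reachable states
  s0 = a.(b.(0 + 0) + c.b.0) → -a-> s1
  s1 = b.(0 + 0) + c.b.0 → -b-> s2, -c-> s3
  s2 = 0 + 0 → (no moves)
  s3 = b.0 → -b-> s4
  s4 = 0 → (no moves)
LTS(Q): 5 reachable states
  t0 = a.(c.b.0 + b.(0 + 0)) → -a-> t1
  t1 = c.b.0 + b.(0 + 0) → -b-> t2, -c-> t3
  t2 = 0 + 0 → (no moves)
  t3 = b.0 → -b-> t4
  t4 = 0 → (no moves)
Bisimilarity quotient blocks:
  B0 = {s0, t0}
  B1 = {s1, t1}
  B2 = {s2, s4, t2, t4}
  B3 = {s3, t3}
s0 ∈ B0, t0 ∈ B0 → same block

P ~ Q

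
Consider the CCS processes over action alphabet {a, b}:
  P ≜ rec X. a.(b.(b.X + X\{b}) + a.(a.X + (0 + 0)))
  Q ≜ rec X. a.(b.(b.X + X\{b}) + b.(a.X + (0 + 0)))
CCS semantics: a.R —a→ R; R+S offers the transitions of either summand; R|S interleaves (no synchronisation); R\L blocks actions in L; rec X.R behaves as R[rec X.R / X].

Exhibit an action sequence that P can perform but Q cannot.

aa

LTS(P): 7 reachable states
  s0 = rec X. a.(b.(b.X + X\{b}) + a.(a.X + (0 + 0))) → ··a··> s1
  s1 = b.(b.(rec X. a.(b.(b.X + X\{b}) + a.(a.X + (0 + 0)))) + (rec X. a.(b.(b.X + X\{b}) + a.(a.X + (0 + 0))))\{b}) + a.(a.(rec X. a.(b.(b.X + X\{b}) + a.(a.X + (0 + 0)))) + (0 + 0)) → ··a··> s2, ··b··> s3
  s2 = a.(rec X. a.(b.(b.X + X\{b}) + a.(a.X + (0 + 0)))) + (0 + 0) → ··a··> s0
  s3 = b.(rec X. a.(b.(b.X + X\{b}) + a.(a.X + (0 + 0)))) + (rec X. a.(b.(b.X + X\{b}) + a.(a.X + (0 + 0))))\{b} → ··a··> s4, ··b··> s0
  s4 = (b.(b.(rec X. a.(b.(b.X + X\{b}) + a.(a.X + (0 + 0)))) + (rec X. a.(b.(b.X + X\{b}) + a.(a.X + (0 + 0))))\{b}) + a.(a.(rec X. a.(b.(b.X + X\{b}) + a.(a.X + (0 + 0)))) + (0 + 0)))\{b} → ··a··> s5
  s5 = (a.(rec X. a.(b.(b.X + X\{b}) + a.(a.X + (0 + 0)))) + (0 + 0))\{b} → ··a··> s6
  s6 = (rec X. a.(b.(b.X + X\{b}) + a.(a.X + (0 + 0))))\{b} → ··a··> s4
LTS(Q): 5 reachable states
  t0 = rec X. a.(b.(b.X + X\{b}) + b.(a.X + (0 + 0))) → ··a··> t1
  t1 = b.(b.(rec X. a.(b.(b.X + X\{b}) + b.(a.X + (0 + 0)))) + (rec X. a.(b.(b.X + X\{b}) + b.(a.X + (0 + 0))))\{b}) + b.(a.(rec X. a.(b.(b.X + X\{b}) + b.(a.X + (0 + 0)))) + (0 + 0)) → ··b··> t2, ··b··> t3
  t2 = a.(rec X. a.(b.(b.X + X\{b}) + b.(a.X + (0 + 0)))) + (0 + 0) → ··a··> t0
  t3 = b.(rec X. a.(b.(b.X + X\{b}) + b.(a.X + (0 + 0)))) + (rec X. a.(b.(b.X + X\{b}) + b.(a.X + (0 + 0))))\{b} → ··a··> t4, ··b··> t0
  t4 = (b.(b.(rec X. a.(b.(b.X + X\{b}) + b.(a.X + (0 + 0)))) + (rec X. a.(b.(b.X + X\{b}) + b.(a.X + (0 + 0))))\{b}) + b.(a.(rec X. a.(b.(b.X + X\{b}) + b.(a.X + (0 + 0)))) + (0 + 0)))\{b} → ·
Executing aa from P (initial set {s0}):
  [1] a ⇒ {s1}
  [2] a ⇒ {s2}
  — P admits the full trace.
Executing aa from Q (initial set {t0}):
  [1] a ⇒ {t1}
  [2] a ⇒ ∅  — Q cannot continue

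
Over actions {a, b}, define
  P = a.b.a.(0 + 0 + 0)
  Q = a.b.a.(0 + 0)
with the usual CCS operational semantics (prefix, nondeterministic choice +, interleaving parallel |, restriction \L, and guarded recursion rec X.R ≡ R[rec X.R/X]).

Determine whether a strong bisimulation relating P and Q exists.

P's transition system — 4 states:
  p0 = a.b.a.(0 + 0 + 0) has moves --a--▸ p1
  p1 = b.a.(0 + 0 + 0) has moves --b--▸ p2
  p2 = a.(0 + 0 + 0) has moves --a--▸ p3
  p3 = 0 + 0 + 0 has moves ·
Q's transition system — 4 states:
  q0 = a.b.a.(0 + 0) has moves --a--▸ q1
  q1 = b.a.(0 + 0) has moves --b--▸ q2
  q2 = a.(0 + 0) has moves --a--▸ q3
  q3 = 0 + 0 has moves ·
Coarsest stable partition (strong bisimilarity classes):
  B0 = {p0, q0}
  B1 = {p1, q1}
  B2 = {p2, q2}
  B3 = {p3, q3}
p0 ∈ B0, q0 ∈ B0 → same block

P ~ Q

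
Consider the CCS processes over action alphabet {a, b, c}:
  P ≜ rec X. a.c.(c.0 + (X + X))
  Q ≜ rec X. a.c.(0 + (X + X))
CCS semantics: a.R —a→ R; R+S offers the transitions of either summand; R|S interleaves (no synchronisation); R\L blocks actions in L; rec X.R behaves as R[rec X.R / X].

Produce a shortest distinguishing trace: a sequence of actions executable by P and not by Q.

acc

LTS(P): 4 reachable states
  u0 = rec X. a.c.(c.0 + (X + X)) | —a→ u1
  u1 = c.(c.0 + ((rec X. a.c.(c.0 + (X + X))) + (rec X. a.c.(c.0 + (X + X))))) | —c→ u2
  u2 = c.0 + ((rec X. a.c.(c.0 + (X + X))) + (rec X. a.c.(c.0 + (X + X)))) | —a→ u1, —c→ u3
  u3 = 0 | ∅
LTS(Q): 3 reachable states
  v0 = rec X. a.c.(0 + (X + X)) | —a→ v1
  v1 = c.(0 + ((rec X. a.c.(0 + (X + X))) + (rec X. a.c.(0 + (X + X))))) | —c→ v2
  v2 = 0 + ((rec X. a.c.(0 + (X + X))) + (rec X. a.c.(0 + (X + X)))) | —a→ v1
Run σ = ⟨acc⟩ on P: start {u0}
  [1] a ⇒ {u1}
  [2] c ⇒ {u2}
  [3] c ⇒ {u3}
  ✓ P
Run σ = ⟨acc⟩ on Q: start {v0}
  [1] a ⇒ {v1}
  [2] c ⇒ {v2}
  [3] c ⇒ ∅  — Q cannot continue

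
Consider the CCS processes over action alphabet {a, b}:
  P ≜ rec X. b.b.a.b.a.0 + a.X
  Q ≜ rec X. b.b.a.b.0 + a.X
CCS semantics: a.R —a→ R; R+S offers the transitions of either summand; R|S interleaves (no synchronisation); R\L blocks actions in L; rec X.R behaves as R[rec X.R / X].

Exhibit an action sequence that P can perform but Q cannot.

Reachable graph of P (6 states):
  m0 = rec X. b.b.a.b.a.0 + a.X has moves —a→ m0, —b→ m1
  m1 = b.a.b.a.0 has moves —b→ m2
  m2 = a.b.a.0 has moves —a→ m3
  m3 = b.a.0 has moves —b→ m4
  m4 = a.0 has moves —a→ m5
  m5 = 0 has moves ∅
Reachable graph of Q (5 states):
  n0 = rec X. b.b.a.b.0 + a.X has moves —a→ n0, —b→ n1
  n1 = b.a.b.0 has moves —b→ n2
  n2 = a.b.0 has moves —a→ n3
  n3 = b.0 has moves —b→ n4
  n4 = 0 has moves ∅
Trace ⟨bbaba⟩ through P, begin at {m0}:
  after b @ step 1: {m1}
  after b @ step 2: {m2}
  after a @ step 3: {m3}
  after b @ step 4: {m4}
  after a @ step 5: {m5}
  ✓ P
Trace ⟨bbaba⟩ through Q, begin at {n0}:
  after b @ step 1: {n1}
  after b @ step 2: {n2}
  after a @ step 3: {n3}
  after b @ step 4: {n4}
  after a @ step 5: no successor for Q

bbaba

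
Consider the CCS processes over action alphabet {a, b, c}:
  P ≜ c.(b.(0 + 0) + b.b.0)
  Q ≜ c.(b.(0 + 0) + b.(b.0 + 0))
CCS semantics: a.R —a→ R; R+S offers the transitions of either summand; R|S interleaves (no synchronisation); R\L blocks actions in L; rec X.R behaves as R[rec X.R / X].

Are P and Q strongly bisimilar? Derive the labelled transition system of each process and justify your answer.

LTS(P): 5 reachable states
  p0 = c.(b.(0 + 0) + b.b.0) has moves —c→ p1
  p1 = b.(0 + 0) + b.b.0 has moves —b→ p2, —b→ p3
  p2 = 0 + 0 has moves deadlocked
  p3 = b.0 has moves —b→ p4
  p4 = 0 has moves deadlocked
LTS(Q): 5 reachable states
  q0 = c.(b.(0 + 0) + b.(b.0 + 0)) has moves —c→ q1
  q1 = b.(0 + 0) + b.(b.0 + 0) has moves —b→ q2, —b→ q3
  q2 = 0 + 0 has moves deadlocked
  q3 = b.0 + 0 has moves —b→ q4
  q4 = 0 has moves deadlocked
Coarsest stable partition (strong bisimilarity classes):
  B0 = {p0, q0}
  B1 = {p1, q1}
  B2 = {p3, q3}
  B3 = {p2, p4, q2, q4}
p0 ∈ B0, q0 ∈ B0 → same block

bisimilar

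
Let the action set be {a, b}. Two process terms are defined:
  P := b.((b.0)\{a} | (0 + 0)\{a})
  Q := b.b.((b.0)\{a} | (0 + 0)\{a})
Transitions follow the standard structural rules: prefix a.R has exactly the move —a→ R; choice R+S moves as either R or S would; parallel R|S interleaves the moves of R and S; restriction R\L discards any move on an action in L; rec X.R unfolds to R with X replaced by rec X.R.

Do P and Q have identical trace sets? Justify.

Reachable graph of P (3 states):
  u0 = b.((b.0)\{a} | (0 + 0)\{a}) has moves --b--▸ u1
  u1 = (b.0)\{a} | (0 + 0)\{a} has moves --b--▸ u2
  u2 = 0\{a} | (0 + 0)\{a} has moves deadlocked
Reachable graph of Q (4 states):
  v0 = b.b.((b.0)\{a} | (0 + 0)\{a}) has moves --b--▸ v1
  v1 = b.((b.0)\{a} | (0 + 0)\{a}) has moves --b--▸ v2
  v2 = (b.0)\{a} | (0 + 0)\{a} has moves --b--▸ v3
  v3 = 0\{a} | (0 + 0)\{a} has moves deadlocked
Executing bbb from Q (initial set {v0}):
  [1] b ⇒ {v1}
  [2] b ⇒ {v2}
  [3] b ⇒ {v3}
  ✓ Q
Executing bbb from P (initial set {u0}):
  [1] b ⇒ {u1}
  [2] b ⇒ {u2}
  [3] b ⇒ no successor for P

trace-distinct — witness ⟨bbb⟩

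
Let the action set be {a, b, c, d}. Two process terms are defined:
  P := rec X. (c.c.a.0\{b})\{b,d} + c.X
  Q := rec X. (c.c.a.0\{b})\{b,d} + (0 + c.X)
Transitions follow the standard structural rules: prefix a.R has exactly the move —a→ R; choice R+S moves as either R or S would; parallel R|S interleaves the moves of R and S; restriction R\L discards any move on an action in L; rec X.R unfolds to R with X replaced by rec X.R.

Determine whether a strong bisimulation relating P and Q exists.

Reachable graph of P (4 states):
  s0 = rec X. (c.c.a.0\{b})\{b,d} + c.X ⊢ -c-> s0, -c-> s1
  s1 = (c.a.0\{b})\{b,d} ⊢ -c-> s2
  s2 = (a.0\{b})\{b,d} ⊢ -a-> s3
  s3 = 0\{b}\{b,d} ⊢ stopped
Reachable graph of Q (4 states):
  t0 = rec X. (c.c.a.0\{b})\{b,d} + (0 + c.X) ⊢ -c-> t0, -c-> t1
  t1 = (c.a.0\{b})\{b,d} ⊢ -c-> t2
  t2 = (a.0\{b})\{b,d} ⊢ -a-> t3
  t3 = 0\{b}\{b,d} ⊢ stopped
Bisimilarity quotient blocks:
  B0 = {s0, t0}
  B1 = {s1, t1}
  B2 = {s2, t2}
  B3 = {s3, t3}
s0 ∈ B0, t0 ∈ B0 → same block

YES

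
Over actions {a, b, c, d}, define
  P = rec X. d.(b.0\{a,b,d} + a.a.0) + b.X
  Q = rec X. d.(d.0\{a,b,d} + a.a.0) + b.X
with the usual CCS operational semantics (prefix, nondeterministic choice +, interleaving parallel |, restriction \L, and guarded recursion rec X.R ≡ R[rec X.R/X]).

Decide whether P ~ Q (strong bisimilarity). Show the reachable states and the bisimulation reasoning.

Reachable graph of P (5 states):
  s0 = rec X. d.(b.0\{a,b,d} + a.a.0) + b.X ⊢ =b=> s0, =d=> s1
  s1 = b.0\{a,b,d} + a.a.0 ⊢ =a=> s2, =b=> s3
  s2 = a.0 ⊢ =a=> s4
  s3 = 0\{a,b,d} ⊢ stopped
  s4 = 0 ⊢ stopped
Reachable graph of Q (5 states):
  t0 = rec X. d.(d.0\{a,b,d} + a.a.0) + b.X ⊢ =b=> t0, =d=> t1
  t1 = d.0\{a,b,d} + a.a.0 ⊢ =a=> t2, =d=> t3
  t2 = a.0 ⊢ =a=> t4
  t3 = 0\{a,b,d} ⊢ stopped
  t4 = 0 ⊢ stopped
Bisimilarity quotient blocks:
  B0 = {s0}
  B1 = {s1}
  B2 = {s3, s4, t3, t4}
  B3 = {s2, t2}
  B4 = {t0}
  B5 = {t1}
s0 ∈ B0, t0 ∈ B4 → different blocks

NO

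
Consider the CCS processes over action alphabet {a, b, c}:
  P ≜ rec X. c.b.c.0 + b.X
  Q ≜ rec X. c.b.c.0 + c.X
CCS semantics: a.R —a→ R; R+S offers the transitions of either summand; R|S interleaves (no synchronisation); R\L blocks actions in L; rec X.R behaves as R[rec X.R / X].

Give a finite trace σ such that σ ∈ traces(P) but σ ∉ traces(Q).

LTS(P): 4 reachable states
  u0 = rec X. c.b.c.0 + b.X ⊢ ··b··> u0, ··c··> u1
  u1 = b.c.0 ⊢ ··b··> u2
  u2 = c.0 ⊢ ··c··> u3
  u3 = 0 ⊢ ·
LTS(Q): 4 reachable states
  v0 = rec X. c.b.c.0 + c.X ⊢ ··c··> v0, ··c··> v1
  v1 = b.c.0 ⊢ ··b··> v2
  v2 = c.0 ⊢ ··c··> v3
  v3 = 0 ⊢ ·
Executing b from P (initial set {u0}):
  after b @ step 1: {u0}
  P completes σ.
Executing b from Q (initial set {v0}):
  after b @ step 1: ∅  — Q cannot continue

b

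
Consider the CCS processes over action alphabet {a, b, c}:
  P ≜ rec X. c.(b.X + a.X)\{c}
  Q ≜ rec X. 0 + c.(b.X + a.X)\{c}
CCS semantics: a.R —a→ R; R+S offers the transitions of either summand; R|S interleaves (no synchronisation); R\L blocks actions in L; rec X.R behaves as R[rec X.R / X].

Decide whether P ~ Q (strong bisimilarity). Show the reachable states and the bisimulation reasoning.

bisimilar

Reachable graph of P (3 states):
  m0 = rec X. c.(b.X + a.X)\{c} :: ··c··> m1
  m1 = (b.(rec X. c.(b.X + a.X)\{c}) + a.(rec X. c.(b.X + a.X)\{c}))\{c} :: ··a··> m2, ··b··> m2
  m2 = (rec X. c.(b.X + a.X)\{c})\{c} :: stopped
Reachable graph of Q (3 states):
  n0 = rec X. 0 + c.(b.X + a.X)\{c} :: ··c··> n1
  n1 = (b.(rec X. 0 + c.(b.X + a.X)\{c}) + a.(rec X. 0 + c.(b.X + a.X)\{c}))\{c} :: ··a··> n2, ··b··> n2
  n2 = (rec X. 0 + c.(b.X + a.X)\{c})\{c} :: stopped
Bisimilarity quotient blocks:
  B0 = {m0, n0}
  B1 = {m1, n1}
  B2 = {m2, n2}
m0 ∈ B0, n0 ∈ B0 → same block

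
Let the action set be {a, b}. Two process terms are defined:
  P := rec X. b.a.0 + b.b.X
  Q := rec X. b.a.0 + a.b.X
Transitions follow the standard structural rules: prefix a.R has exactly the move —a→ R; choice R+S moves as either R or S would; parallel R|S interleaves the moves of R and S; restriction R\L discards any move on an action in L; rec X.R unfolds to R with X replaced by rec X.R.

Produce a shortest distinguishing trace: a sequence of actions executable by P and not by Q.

P's transition system — 4 states:
  p0 = rec X. b.a.0 + b.b.X has moves —b→ p1, —b→ p2
  p1 = a.0 has moves —a→ p3
  p2 = b.(rec X. b.a.0 + b.b.X) has moves —b→ p0
  p3 = 0 has moves deadlocked
Q's transition system — 4 states:
  q0 = rec X. b.a.0 + a.b.X has moves —a→ q1, —b→ q2
  q1 = b.(rec X. b.a.0 + a.b.X) has moves —b→ q0
  q2 = a.0 has moves —a→ q3
  q3 = 0 has moves deadlocked
Run σ = ⟨bb⟩ on P: start {p0}
  after b @ step 1: {p1, p2}
  after b @ step 2: {p0}
  — P admits the full trace.
Run σ = ⟨bb⟩ on Q: start {q0}
  after b @ step 1: {q2}
  after b @ step 2: no successor for Q

bb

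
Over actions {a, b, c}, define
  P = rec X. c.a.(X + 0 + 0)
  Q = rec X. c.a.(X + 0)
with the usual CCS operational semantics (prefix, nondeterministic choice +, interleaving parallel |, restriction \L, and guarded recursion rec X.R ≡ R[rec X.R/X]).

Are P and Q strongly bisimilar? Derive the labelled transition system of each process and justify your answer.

LTS(P): 3 reachable states
  p0 = rec X. c.a.(X + 0 + 0) | =c=> p1
  p1 = a.((rec X. c.a.(X + 0 + 0)) + 0 + 0) | =a=> p2
  p2 = (rec X. c.a.(X + 0 + 0)) + 0 + 0 | =c=> p1
LTS(Q): 3 reachable states
  q0 = rec X. c.a.(X + 0) | =c=> q1
  q1 = a.((rec X. c.a.(X + 0)) + 0) | =a=> q2
  q2 = (rec X. c.a.(X + 0)) + 0 | =c=> q1
Bisimilarity quotient blocks:
  B0 = {p0, p2, q0, q2}
  B1 = {p1, q1}
p0 ∈ B0, q0 ∈ B0 → same block

P ~ Q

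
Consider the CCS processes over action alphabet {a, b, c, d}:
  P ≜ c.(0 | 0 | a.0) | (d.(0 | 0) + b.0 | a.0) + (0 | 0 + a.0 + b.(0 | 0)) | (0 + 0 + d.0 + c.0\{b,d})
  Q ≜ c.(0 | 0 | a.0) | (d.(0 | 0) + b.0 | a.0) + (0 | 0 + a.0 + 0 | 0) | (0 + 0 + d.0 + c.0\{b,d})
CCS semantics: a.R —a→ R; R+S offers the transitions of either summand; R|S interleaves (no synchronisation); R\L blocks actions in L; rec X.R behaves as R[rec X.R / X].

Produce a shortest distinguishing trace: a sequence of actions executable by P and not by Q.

bd

LTS(P): 20 reachable states
  s0 = c.(0 | 0 | a.0) | (d.(0 | 0) + b.0 | a.0) + (0 | 0 + a.0 + b.(0 | 0)) | (0 + 0 + d.0 + c.0\{b,d}) → --a--▸ s1, --a--▸ s2, --b--▸ s3, --b--▸ s4, --c--▸ s5, --c--▸ s6, --d--▸ s7, --d--▸ s8
  s1 = 0 | (0 + 0 + d.0 + c.0\{b,d}) → --c--▸ s9, --d--▸ s10
  s2 = c.(0 | 0 | a.0) | (b.0 | 0) → --b--▸ s8, --c--▸ s11
  s3 = 0 | 0 | (0 + 0 + d.0 + c.0\{b,d}) → --c--▸ s12, --d--▸ s13
  s4 = c.(0 | 0 | a.0) | (0 | a.0) → --a--▸ s8, --c--▸ s14
  s5 = (0 | 0 + a.0 + b.(0 | 0)) | 0\{b,d} → --a--▸ s9, --b--▸ s12
  s6 = 0 | 0 | a.0 | (d.(0 | 0) + b.0 | a.0) → --a--▸ s11, --a--▸ s15, --b--▸ s14, --d--▸ s16
  s7 = (0 | 0 + a.0 + b.(0 | 0)) | 0 → --a--▸ s10, --b--▸ s13
  s8 = c.(0 | 0 | a.0) | (0 | 0) → --c--▸ s16
  s9 = 0 | 0\{b,d} → deadlocked
  s10 = 0 | 0 → deadlocked
  s11 = 0 | 0 | a.0 | (b.0 | 0) → --a--▸ s17, --b--▸ s16
  s12 = 0 | 0 | 0\{b,d} → deadlocked
  s13 = 0 | 0 | 0 → deadlocked
  s14 = 0 | 0 | a.0 | (0 | a.0) → --a--▸ s16, --a--▸ s18
  s15 = 0 | 0 | 0 | (d.(0 | 0) + b.0 | a.0) → --a--▸ s17, --b--▸ s18, --d--▸ s19
  s16 = 0 | 0 | a.0 | (0 | 0) → --a--▸ s19
  s17 = 0 | 0 | 0 | (b.0 | 0) → --b--▸ s19
  s18 = 0 | 0 | 0 | (0 | a.0) → --a--▸ s19
  s19 = 0 | 0 | 0 | (0 | 0) → deadlocked
LTS(Q): 17 reachable states
  t0 = c.(0 | 0 | a.0) | (d.(0 | 0) + b.0 | a.0) + (0 | 0 + a.0 + 0 | 0) | (0 + 0 + d.0 + c.0\{b,d}) → --a--▸ t1, --a--▸ t2, --b--▸ t3, --c--▸ t4, --c--▸ t5, --d--▸ t6, --d--▸ t7
  t1 = 0 | (0 + 0 + d.0 + c.0\{b,d}) → --c--▸ t8, --d--▸ t9
  t2 = c.(0 | 0 | a.0) | (b.0 | 0) → --b--▸ t7, --c--▸ t10
  t3 = c.(0 | 0 | a.0) | (0 | a.0) → --a--▸ t7, --c--▸ t11
  t4 = (0 | 0 + a.0 + 0 | 0) | 0\{b,d} → --a--▸ t8
  t5 = 0 | 0 | a.0 | (d.(0 | 0) + b.0 | a.0) → --a--▸ t10, --a--▸ t12, --b--▸ t11, --d--▸ t13
  t6 = (0 | 0 + a.0 + 0 | 0) | 0 → --a--▸ t9
  t7 = c.(0 | 0 | a.0) | (0 | 0) → --c--▸ t13
  t8 = 0 | 0\{b,d} → deadlocked
  t9 = 0 | 0 → deadlocked
  t10 = 0 | 0 | a.0 | (b.0 | 0) → --a--▸ t14, --b--▸ t13
  t11 = 0 | 0 | a.0 | (0 | a.0) → --a--▸ t13, --a--▸ t15
  t12 = 0 | 0 | 0 | (d.(0 | 0) + b.0 | a.0) → --a--▸ t14, --b--▸ t15, --d--▸ t16
  t13 = 0 | 0 | a.0 | (0 | 0) → --a--▸ t16
  t14 = 0 | 0 | 0 | (b.0 | 0) → --b--▸ t16
  t15 = 0 | 0 | 0 | (0 | a.0) → --a--▸ t16
  t16 = 0 | 0 | 0 | (0 | 0) → deadlocked
Trace ⟨bd⟩ through P, begin at {s0}:
  [1] b ⇒ {s3, s4}
  [2] d ⇒ {s13}
  ✓ P
Trace ⟨bd⟩ through Q, begin at {t0}:
  [1] b ⇒ {t3}
  [2] d ⇒ ∅  — Q cannot continue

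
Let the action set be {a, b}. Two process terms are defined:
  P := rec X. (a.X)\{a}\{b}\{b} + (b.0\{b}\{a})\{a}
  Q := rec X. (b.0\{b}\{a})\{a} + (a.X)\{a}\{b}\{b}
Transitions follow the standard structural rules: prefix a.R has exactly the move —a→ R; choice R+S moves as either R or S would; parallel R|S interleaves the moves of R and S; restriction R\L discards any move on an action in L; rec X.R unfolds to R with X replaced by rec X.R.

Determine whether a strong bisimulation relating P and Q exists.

P ~ Q

P's transition system — 2 states:
  u0 = rec X. (a.X)\{a}\{b}\{b} + (b.0\{b}\{a})\{a} :: ··b··> u1
  u1 = 0\{b}\{a}\{a} :: ·
Q's transition system — 2 states:
  v0 = rec X. (b.0\{b}\{a})\{a} + (a.X)\{a}\{b}\{b} :: ··b··> v1
  v1 = 0\{b}\{a}\{a} :: ·
Coarsest stable partition (strong bisimilarity classes):
  B0 = {u0, v0}
  B1 = {u1, v1}
u0 ∈ B0, v0 ∈ B0 → same block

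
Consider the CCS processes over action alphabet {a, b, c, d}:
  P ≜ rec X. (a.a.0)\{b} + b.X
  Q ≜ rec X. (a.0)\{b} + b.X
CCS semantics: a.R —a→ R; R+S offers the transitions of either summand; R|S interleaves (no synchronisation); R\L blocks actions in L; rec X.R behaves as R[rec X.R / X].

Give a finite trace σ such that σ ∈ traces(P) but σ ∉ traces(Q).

aa

Reachable graph of P (3 states):
  m0 = rec X. (a.a.0)\{b} + b.X ⊢ -a-> m1, -b-> m0
  m1 = (a.0)\{b} ⊢ -a-> m2
  m2 = 0\{b} ⊢ deadlocked
Reachable graph of Q (2 states):
  n0 = rec X. (a.0)\{b} + b.X ⊢ -a-> n1, -b-> n0
  n1 = 0\{b} ⊢ deadlocked
Run σ = ⟨aa⟩ on P: start {m0}
  after a @ step 1: {m1}
  after a @ step 2: {m2}
  ✓ P
Run σ = ⟨aa⟩ on Q: start {n0}
  after a @ step 1: {n1}
  after a @ step 2: ∅ (Q stuck)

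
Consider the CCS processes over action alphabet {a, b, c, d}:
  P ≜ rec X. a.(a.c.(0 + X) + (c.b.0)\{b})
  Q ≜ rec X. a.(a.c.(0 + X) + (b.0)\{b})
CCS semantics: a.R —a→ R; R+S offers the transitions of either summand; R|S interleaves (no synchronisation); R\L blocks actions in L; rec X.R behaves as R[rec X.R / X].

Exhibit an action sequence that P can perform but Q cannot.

P's transition system — 5 states:
  u0 = rec X. a.(a.c.(0 + X) + (c.b.0)\{b}) → -a-> u1
  u1 = a.c.(0 + (rec X. a.(a.c.(0 + X) + (c.b.0)\{b}))) + (c.b.0)\{b} → -a-> u2, -c-> u3
  u2 = c.(0 + (rec X. a.(a.c.(0 + X) + (c.b.0)\{b}))) → -c-> u4
  u3 = (b.0)\{b} → ·
  u4 = 0 + (rec X. a.(a.c.(0 + X) + (c.b.0)\{b})) → -a-> u1
Q's transition system — 4 states:
  v0 = rec X. a.(a.c.(0 + X) + (b.0)\{b}) → -a-> v1
  v1 = a.c.(0 + (rec X. a.(a.c.(0 + X) + (b.0)\{b}))) + (b.0)\{b} → -a-> v2
  v2 = c.(0 + (rec X. a.(a.c.(0 + X) + (b.0)\{b}))) → -c-> v3
  v3 = 0 + (rec X. a.(a.c.(0 + X) + (b.0)\{b})) → -a-> v1
Run σ = ⟨ac⟩ on P: start {u0}
  step 1 (a): {u1}
  step 2 (c): {u3}
  — P admits the full trace.
Run σ = ⟨ac⟩ on Q: start {v0}
  step 1 (a): {v1}
  step 2 (c): ∅ (Q stuck)

ac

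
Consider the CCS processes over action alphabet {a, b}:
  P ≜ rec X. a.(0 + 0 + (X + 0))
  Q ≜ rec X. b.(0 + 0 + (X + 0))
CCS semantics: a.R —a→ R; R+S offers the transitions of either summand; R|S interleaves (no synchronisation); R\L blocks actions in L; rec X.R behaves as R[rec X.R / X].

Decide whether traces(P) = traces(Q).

LTS(P): 2 reachable states
  s0 = rec X. a.(0 + 0 + (X + 0)) :: ··a··> s1
  s1 = 0 + 0 + ((rec X. a.(0 + 0 + (X + 0))) + 0) :: ··a··> s1
LTS(Q): 2 reachable states
  t0 = rec X. b.(0 + 0 + (X + 0)) :: ··b··> t1
  t1 = 0 + 0 + ((rec X. b.(0 + 0 + (X + 0))) + 0) :: ··b··> t1
Trace ⟨a⟩ through P, begin at {s0}:
  [1] a ⇒ {s1}
  P completes σ.
Trace ⟨a⟩ through Q, begin at {t0}:
  [1] a ⇒ ∅  — Q cannot continue

traces(P) ≠ traces(Q) — witness ⟨a⟩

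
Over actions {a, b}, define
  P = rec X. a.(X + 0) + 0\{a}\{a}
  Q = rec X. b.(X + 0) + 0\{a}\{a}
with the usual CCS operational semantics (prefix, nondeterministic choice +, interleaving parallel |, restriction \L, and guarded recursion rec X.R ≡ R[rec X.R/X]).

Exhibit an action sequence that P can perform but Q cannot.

P's transition system — 2 states:
  u0 = rec X. a.(X + 0) + 0\{a}\{a} :: -a-> u1
  u1 = (rec X. a.(X + 0) + 0\{a}\{a}) + 0 :: -a-> u1
Q's transition system — 2 states:
  v0 = rec X. b.(X + 0) + 0\{a}\{a} :: -b-> v1
  v1 = (rec X. b.(X + 0) + 0\{a}\{a}) + 0 :: -b-> v1
Run σ = ⟨a⟩ on P: start {u0}
  [1] a ⇒ {u1}
  P completes σ.
Run σ = ⟨a⟩ on Q: start {v0}
  [1] a ⇒ ∅ (Q stuck)

a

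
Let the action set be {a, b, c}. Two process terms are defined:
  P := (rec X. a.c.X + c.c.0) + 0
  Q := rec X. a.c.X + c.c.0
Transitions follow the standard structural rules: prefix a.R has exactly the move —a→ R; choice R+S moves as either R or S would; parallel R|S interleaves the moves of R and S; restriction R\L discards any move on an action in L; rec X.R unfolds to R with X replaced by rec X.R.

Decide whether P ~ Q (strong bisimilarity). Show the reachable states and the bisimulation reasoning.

P's transition system — 5 states:
  u0 = (rec X. a.c.X + c.c.0) + 0 :: --a--▸ u1, --c--▸ u2
  u1 = c.(rec X. a.c.X + c.c.0) :: --c--▸ u3
  u2 = c.0 :: --c--▸ u4
  u3 = rec X. a.c.X + c.c.0 :: --a--▸ u1, --c--▸ u2
  u4 = 0 :: (no moves)
Q's transition system — 4 states:
  v0 = rec X. a.c.X + c.c.0 :: --a--▸ v1, --c--▸ v2
  v1 = c.(rec X. a.c.X + c.c.0) :: --c--▸ v0
  v2 = c.0 :: --c--▸ v3
  v3 = 0 :: (no moves)
Partition-refinement fixed point:
  B0 = {u0, u3, v0}
  B1 = {u2, v2}
  B2 = {u4, v3}
  B3 = {u1, v1}
u0 ∈ B0, v0 ∈ B0 → same block

P ~ Q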